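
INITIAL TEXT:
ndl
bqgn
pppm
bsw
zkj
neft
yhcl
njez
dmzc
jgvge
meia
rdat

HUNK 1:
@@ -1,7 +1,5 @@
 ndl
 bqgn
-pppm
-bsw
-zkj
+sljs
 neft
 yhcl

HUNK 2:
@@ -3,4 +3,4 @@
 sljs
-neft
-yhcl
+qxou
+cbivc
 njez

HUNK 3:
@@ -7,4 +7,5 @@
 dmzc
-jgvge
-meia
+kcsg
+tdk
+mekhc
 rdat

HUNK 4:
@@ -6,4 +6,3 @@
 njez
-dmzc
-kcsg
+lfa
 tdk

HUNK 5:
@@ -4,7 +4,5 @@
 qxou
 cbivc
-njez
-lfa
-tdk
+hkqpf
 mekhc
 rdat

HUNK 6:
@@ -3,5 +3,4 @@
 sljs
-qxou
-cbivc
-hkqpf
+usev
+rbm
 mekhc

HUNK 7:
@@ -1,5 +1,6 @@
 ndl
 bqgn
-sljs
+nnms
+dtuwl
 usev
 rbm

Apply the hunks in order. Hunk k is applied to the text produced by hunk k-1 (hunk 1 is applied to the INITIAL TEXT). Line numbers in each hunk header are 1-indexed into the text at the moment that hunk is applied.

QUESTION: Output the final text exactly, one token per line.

Hunk 1: at line 1 remove [pppm,bsw,zkj] add [sljs] -> 10 lines: ndl bqgn sljs neft yhcl njez dmzc jgvge meia rdat
Hunk 2: at line 3 remove [neft,yhcl] add [qxou,cbivc] -> 10 lines: ndl bqgn sljs qxou cbivc njez dmzc jgvge meia rdat
Hunk 3: at line 7 remove [jgvge,meia] add [kcsg,tdk,mekhc] -> 11 lines: ndl bqgn sljs qxou cbivc njez dmzc kcsg tdk mekhc rdat
Hunk 4: at line 6 remove [dmzc,kcsg] add [lfa] -> 10 lines: ndl bqgn sljs qxou cbivc njez lfa tdk mekhc rdat
Hunk 5: at line 4 remove [njez,lfa,tdk] add [hkqpf] -> 8 lines: ndl bqgn sljs qxou cbivc hkqpf mekhc rdat
Hunk 6: at line 3 remove [qxou,cbivc,hkqpf] add [usev,rbm] -> 7 lines: ndl bqgn sljs usev rbm mekhc rdat
Hunk 7: at line 1 remove [sljs] add [nnms,dtuwl] -> 8 lines: ndl bqgn nnms dtuwl usev rbm mekhc rdat

Answer: ndl
bqgn
nnms
dtuwl
usev
rbm
mekhc
rdat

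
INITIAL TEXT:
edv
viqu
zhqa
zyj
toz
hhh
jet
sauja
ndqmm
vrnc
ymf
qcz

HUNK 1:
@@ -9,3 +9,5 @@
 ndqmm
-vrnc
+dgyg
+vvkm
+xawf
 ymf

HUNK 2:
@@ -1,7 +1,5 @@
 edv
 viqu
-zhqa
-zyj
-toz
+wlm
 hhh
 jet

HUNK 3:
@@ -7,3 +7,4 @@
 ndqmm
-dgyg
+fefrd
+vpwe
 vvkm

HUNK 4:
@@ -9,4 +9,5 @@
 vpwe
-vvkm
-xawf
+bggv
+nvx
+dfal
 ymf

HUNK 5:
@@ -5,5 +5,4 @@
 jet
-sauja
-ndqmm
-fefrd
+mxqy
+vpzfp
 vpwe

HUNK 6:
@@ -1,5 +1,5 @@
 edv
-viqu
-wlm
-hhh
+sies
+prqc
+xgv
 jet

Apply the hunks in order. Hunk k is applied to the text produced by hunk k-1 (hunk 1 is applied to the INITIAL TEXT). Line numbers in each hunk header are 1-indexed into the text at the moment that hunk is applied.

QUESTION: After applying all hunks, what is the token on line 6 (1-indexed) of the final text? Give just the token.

Answer: mxqy

Derivation:
Hunk 1: at line 9 remove [vrnc] add [dgyg,vvkm,xawf] -> 14 lines: edv viqu zhqa zyj toz hhh jet sauja ndqmm dgyg vvkm xawf ymf qcz
Hunk 2: at line 1 remove [zhqa,zyj,toz] add [wlm] -> 12 lines: edv viqu wlm hhh jet sauja ndqmm dgyg vvkm xawf ymf qcz
Hunk 3: at line 7 remove [dgyg] add [fefrd,vpwe] -> 13 lines: edv viqu wlm hhh jet sauja ndqmm fefrd vpwe vvkm xawf ymf qcz
Hunk 4: at line 9 remove [vvkm,xawf] add [bggv,nvx,dfal] -> 14 lines: edv viqu wlm hhh jet sauja ndqmm fefrd vpwe bggv nvx dfal ymf qcz
Hunk 5: at line 5 remove [sauja,ndqmm,fefrd] add [mxqy,vpzfp] -> 13 lines: edv viqu wlm hhh jet mxqy vpzfp vpwe bggv nvx dfal ymf qcz
Hunk 6: at line 1 remove [viqu,wlm,hhh] add [sies,prqc,xgv] -> 13 lines: edv sies prqc xgv jet mxqy vpzfp vpwe bggv nvx dfal ymf qcz
Final line 6: mxqy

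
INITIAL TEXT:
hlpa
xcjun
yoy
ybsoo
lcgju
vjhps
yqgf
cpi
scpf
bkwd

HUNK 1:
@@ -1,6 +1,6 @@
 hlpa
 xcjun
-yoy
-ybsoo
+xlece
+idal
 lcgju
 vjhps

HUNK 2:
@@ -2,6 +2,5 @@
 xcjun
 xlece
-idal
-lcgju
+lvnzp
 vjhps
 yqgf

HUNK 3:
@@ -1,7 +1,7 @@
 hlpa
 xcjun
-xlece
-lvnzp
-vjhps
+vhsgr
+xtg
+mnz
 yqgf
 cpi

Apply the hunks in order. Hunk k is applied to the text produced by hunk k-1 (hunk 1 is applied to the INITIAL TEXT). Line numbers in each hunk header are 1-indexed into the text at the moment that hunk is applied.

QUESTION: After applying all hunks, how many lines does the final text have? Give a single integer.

Answer: 9

Derivation:
Hunk 1: at line 1 remove [yoy,ybsoo] add [xlece,idal] -> 10 lines: hlpa xcjun xlece idal lcgju vjhps yqgf cpi scpf bkwd
Hunk 2: at line 2 remove [idal,lcgju] add [lvnzp] -> 9 lines: hlpa xcjun xlece lvnzp vjhps yqgf cpi scpf bkwd
Hunk 3: at line 1 remove [xlece,lvnzp,vjhps] add [vhsgr,xtg,mnz] -> 9 lines: hlpa xcjun vhsgr xtg mnz yqgf cpi scpf bkwd
Final line count: 9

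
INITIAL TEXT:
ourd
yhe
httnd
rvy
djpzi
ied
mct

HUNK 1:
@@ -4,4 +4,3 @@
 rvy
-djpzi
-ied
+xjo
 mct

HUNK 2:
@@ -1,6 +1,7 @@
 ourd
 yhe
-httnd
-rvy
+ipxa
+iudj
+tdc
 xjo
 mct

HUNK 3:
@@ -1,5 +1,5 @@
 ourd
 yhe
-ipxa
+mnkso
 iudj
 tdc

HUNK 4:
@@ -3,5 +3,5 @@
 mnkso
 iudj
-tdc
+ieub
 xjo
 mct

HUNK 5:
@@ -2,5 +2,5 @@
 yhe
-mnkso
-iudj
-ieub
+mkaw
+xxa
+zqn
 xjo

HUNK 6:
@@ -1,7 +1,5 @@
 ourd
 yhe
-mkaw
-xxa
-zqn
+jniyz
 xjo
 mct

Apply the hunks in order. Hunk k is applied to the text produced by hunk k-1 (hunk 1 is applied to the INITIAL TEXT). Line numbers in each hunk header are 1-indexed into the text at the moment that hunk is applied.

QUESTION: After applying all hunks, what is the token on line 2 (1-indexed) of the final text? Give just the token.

Hunk 1: at line 4 remove [djpzi,ied] add [xjo] -> 6 lines: ourd yhe httnd rvy xjo mct
Hunk 2: at line 1 remove [httnd,rvy] add [ipxa,iudj,tdc] -> 7 lines: ourd yhe ipxa iudj tdc xjo mct
Hunk 3: at line 1 remove [ipxa] add [mnkso] -> 7 lines: ourd yhe mnkso iudj tdc xjo mct
Hunk 4: at line 3 remove [tdc] add [ieub] -> 7 lines: ourd yhe mnkso iudj ieub xjo mct
Hunk 5: at line 2 remove [mnkso,iudj,ieub] add [mkaw,xxa,zqn] -> 7 lines: ourd yhe mkaw xxa zqn xjo mct
Hunk 6: at line 1 remove [mkaw,xxa,zqn] add [jniyz] -> 5 lines: ourd yhe jniyz xjo mct
Final line 2: yhe

Answer: yhe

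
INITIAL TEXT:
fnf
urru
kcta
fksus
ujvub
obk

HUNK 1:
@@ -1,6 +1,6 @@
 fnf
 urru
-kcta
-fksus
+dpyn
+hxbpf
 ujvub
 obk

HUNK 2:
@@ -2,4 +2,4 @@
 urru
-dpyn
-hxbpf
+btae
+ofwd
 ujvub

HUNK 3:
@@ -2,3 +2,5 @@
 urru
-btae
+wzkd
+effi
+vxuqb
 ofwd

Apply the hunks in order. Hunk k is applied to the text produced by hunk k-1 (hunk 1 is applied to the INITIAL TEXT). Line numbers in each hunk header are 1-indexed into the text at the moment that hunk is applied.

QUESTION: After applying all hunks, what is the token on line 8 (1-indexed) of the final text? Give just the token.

Hunk 1: at line 1 remove [kcta,fksus] add [dpyn,hxbpf] -> 6 lines: fnf urru dpyn hxbpf ujvub obk
Hunk 2: at line 2 remove [dpyn,hxbpf] add [btae,ofwd] -> 6 lines: fnf urru btae ofwd ujvub obk
Hunk 3: at line 2 remove [btae] add [wzkd,effi,vxuqb] -> 8 lines: fnf urru wzkd effi vxuqb ofwd ujvub obk
Final line 8: obk

Answer: obk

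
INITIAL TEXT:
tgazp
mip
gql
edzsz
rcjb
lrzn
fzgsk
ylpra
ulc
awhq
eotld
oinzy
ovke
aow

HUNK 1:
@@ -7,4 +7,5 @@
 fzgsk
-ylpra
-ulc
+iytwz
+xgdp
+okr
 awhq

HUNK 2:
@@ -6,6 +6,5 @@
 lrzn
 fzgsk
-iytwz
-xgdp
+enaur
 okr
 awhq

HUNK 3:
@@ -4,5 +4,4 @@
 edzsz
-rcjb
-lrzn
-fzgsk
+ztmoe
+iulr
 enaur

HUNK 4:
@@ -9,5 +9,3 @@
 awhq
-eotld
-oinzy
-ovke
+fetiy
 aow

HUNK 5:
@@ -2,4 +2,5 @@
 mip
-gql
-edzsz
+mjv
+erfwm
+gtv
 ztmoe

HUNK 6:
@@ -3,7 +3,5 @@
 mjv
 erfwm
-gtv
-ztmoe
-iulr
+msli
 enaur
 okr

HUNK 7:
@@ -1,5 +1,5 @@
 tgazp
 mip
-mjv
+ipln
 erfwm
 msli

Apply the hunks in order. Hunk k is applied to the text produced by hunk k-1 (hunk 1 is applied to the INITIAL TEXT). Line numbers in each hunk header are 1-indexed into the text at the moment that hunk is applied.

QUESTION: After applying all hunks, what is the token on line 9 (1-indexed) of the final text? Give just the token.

Hunk 1: at line 7 remove [ylpra,ulc] add [iytwz,xgdp,okr] -> 15 lines: tgazp mip gql edzsz rcjb lrzn fzgsk iytwz xgdp okr awhq eotld oinzy ovke aow
Hunk 2: at line 6 remove [iytwz,xgdp] add [enaur] -> 14 lines: tgazp mip gql edzsz rcjb lrzn fzgsk enaur okr awhq eotld oinzy ovke aow
Hunk 3: at line 4 remove [rcjb,lrzn,fzgsk] add [ztmoe,iulr] -> 13 lines: tgazp mip gql edzsz ztmoe iulr enaur okr awhq eotld oinzy ovke aow
Hunk 4: at line 9 remove [eotld,oinzy,ovke] add [fetiy] -> 11 lines: tgazp mip gql edzsz ztmoe iulr enaur okr awhq fetiy aow
Hunk 5: at line 2 remove [gql,edzsz] add [mjv,erfwm,gtv] -> 12 lines: tgazp mip mjv erfwm gtv ztmoe iulr enaur okr awhq fetiy aow
Hunk 6: at line 3 remove [gtv,ztmoe,iulr] add [msli] -> 10 lines: tgazp mip mjv erfwm msli enaur okr awhq fetiy aow
Hunk 7: at line 1 remove [mjv] add [ipln] -> 10 lines: tgazp mip ipln erfwm msli enaur okr awhq fetiy aow
Final line 9: fetiy

Answer: fetiy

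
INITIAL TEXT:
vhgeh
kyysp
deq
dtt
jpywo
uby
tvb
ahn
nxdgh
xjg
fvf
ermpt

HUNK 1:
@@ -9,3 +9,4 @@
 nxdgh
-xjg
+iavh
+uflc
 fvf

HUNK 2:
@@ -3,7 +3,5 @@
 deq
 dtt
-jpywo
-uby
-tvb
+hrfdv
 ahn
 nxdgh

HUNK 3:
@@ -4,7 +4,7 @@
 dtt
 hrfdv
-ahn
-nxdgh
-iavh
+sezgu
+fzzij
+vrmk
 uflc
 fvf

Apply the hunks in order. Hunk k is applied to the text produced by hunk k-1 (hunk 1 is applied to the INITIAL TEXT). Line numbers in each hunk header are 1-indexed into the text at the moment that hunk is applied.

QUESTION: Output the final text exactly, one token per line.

Hunk 1: at line 9 remove [xjg] add [iavh,uflc] -> 13 lines: vhgeh kyysp deq dtt jpywo uby tvb ahn nxdgh iavh uflc fvf ermpt
Hunk 2: at line 3 remove [jpywo,uby,tvb] add [hrfdv] -> 11 lines: vhgeh kyysp deq dtt hrfdv ahn nxdgh iavh uflc fvf ermpt
Hunk 3: at line 4 remove [ahn,nxdgh,iavh] add [sezgu,fzzij,vrmk] -> 11 lines: vhgeh kyysp deq dtt hrfdv sezgu fzzij vrmk uflc fvf ermpt

Answer: vhgeh
kyysp
deq
dtt
hrfdv
sezgu
fzzij
vrmk
uflc
fvf
ermpt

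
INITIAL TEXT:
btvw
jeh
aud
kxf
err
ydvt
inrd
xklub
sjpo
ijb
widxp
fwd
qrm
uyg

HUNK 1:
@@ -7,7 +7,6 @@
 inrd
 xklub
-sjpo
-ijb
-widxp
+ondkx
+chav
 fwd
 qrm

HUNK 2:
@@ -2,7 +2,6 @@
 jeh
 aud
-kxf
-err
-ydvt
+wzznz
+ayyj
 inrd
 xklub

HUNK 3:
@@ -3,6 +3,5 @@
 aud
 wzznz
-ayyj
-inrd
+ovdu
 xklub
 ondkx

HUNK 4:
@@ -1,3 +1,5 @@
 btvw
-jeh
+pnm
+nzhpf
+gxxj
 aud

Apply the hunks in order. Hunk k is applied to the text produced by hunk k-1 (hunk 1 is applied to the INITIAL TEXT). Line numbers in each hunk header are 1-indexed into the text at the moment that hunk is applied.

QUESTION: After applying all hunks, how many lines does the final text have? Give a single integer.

Hunk 1: at line 7 remove [sjpo,ijb,widxp] add [ondkx,chav] -> 13 lines: btvw jeh aud kxf err ydvt inrd xklub ondkx chav fwd qrm uyg
Hunk 2: at line 2 remove [kxf,err,ydvt] add [wzznz,ayyj] -> 12 lines: btvw jeh aud wzznz ayyj inrd xklub ondkx chav fwd qrm uyg
Hunk 3: at line 3 remove [ayyj,inrd] add [ovdu] -> 11 lines: btvw jeh aud wzznz ovdu xklub ondkx chav fwd qrm uyg
Hunk 4: at line 1 remove [jeh] add [pnm,nzhpf,gxxj] -> 13 lines: btvw pnm nzhpf gxxj aud wzznz ovdu xklub ondkx chav fwd qrm uyg
Final line count: 13

Answer: 13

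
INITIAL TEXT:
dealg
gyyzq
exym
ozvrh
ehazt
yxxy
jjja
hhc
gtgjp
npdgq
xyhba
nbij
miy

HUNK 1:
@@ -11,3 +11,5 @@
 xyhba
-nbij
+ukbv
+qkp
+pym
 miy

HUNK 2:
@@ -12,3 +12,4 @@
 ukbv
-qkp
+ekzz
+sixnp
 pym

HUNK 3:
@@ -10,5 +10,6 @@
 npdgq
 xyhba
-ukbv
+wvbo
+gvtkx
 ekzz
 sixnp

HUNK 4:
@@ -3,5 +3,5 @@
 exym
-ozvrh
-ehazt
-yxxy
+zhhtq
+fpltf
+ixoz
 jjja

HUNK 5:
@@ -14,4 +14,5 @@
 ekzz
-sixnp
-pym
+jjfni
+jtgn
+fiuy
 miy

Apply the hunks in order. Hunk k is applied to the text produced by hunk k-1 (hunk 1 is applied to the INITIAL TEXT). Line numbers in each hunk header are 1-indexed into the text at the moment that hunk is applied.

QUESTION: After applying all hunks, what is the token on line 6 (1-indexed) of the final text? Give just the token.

Hunk 1: at line 11 remove [nbij] add [ukbv,qkp,pym] -> 15 lines: dealg gyyzq exym ozvrh ehazt yxxy jjja hhc gtgjp npdgq xyhba ukbv qkp pym miy
Hunk 2: at line 12 remove [qkp] add [ekzz,sixnp] -> 16 lines: dealg gyyzq exym ozvrh ehazt yxxy jjja hhc gtgjp npdgq xyhba ukbv ekzz sixnp pym miy
Hunk 3: at line 10 remove [ukbv] add [wvbo,gvtkx] -> 17 lines: dealg gyyzq exym ozvrh ehazt yxxy jjja hhc gtgjp npdgq xyhba wvbo gvtkx ekzz sixnp pym miy
Hunk 4: at line 3 remove [ozvrh,ehazt,yxxy] add [zhhtq,fpltf,ixoz] -> 17 lines: dealg gyyzq exym zhhtq fpltf ixoz jjja hhc gtgjp npdgq xyhba wvbo gvtkx ekzz sixnp pym miy
Hunk 5: at line 14 remove [sixnp,pym] add [jjfni,jtgn,fiuy] -> 18 lines: dealg gyyzq exym zhhtq fpltf ixoz jjja hhc gtgjp npdgq xyhba wvbo gvtkx ekzz jjfni jtgn fiuy miy
Final line 6: ixoz

Answer: ixoz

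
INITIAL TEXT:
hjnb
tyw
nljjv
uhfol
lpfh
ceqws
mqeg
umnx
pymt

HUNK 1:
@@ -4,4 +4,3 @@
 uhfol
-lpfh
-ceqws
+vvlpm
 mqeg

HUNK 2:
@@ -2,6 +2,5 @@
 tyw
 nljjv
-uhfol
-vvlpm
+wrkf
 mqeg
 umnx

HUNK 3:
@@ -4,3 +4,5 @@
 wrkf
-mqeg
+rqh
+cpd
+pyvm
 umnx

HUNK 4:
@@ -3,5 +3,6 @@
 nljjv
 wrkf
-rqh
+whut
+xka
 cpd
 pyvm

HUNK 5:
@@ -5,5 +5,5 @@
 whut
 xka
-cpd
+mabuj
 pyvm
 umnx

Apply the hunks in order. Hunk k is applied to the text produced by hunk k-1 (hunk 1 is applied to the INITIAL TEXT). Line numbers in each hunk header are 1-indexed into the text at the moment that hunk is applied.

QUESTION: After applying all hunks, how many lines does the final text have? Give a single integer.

Answer: 10

Derivation:
Hunk 1: at line 4 remove [lpfh,ceqws] add [vvlpm] -> 8 lines: hjnb tyw nljjv uhfol vvlpm mqeg umnx pymt
Hunk 2: at line 2 remove [uhfol,vvlpm] add [wrkf] -> 7 lines: hjnb tyw nljjv wrkf mqeg umnx pymt
Hunk 3: at line 4 remove [mqeg] add [rqh,cpd,pyvm] -> 9 lines: hjnb tyw nljjv wrkf rqh cpd pyvm umnx pymt
Hunk 4: at line 3 remove [rqh] add [whut,xka] -> 10 lines: hjnb tyw nljjv wrkf whut xka cpd pyvm umnx pymt
Hunk 5: at line 5 remove [cpd] add [mabuj] -> 10 lines: hjnb tyw nljjv wrkf whut xka mabuj pyvm umnx pymt
Final line count: 10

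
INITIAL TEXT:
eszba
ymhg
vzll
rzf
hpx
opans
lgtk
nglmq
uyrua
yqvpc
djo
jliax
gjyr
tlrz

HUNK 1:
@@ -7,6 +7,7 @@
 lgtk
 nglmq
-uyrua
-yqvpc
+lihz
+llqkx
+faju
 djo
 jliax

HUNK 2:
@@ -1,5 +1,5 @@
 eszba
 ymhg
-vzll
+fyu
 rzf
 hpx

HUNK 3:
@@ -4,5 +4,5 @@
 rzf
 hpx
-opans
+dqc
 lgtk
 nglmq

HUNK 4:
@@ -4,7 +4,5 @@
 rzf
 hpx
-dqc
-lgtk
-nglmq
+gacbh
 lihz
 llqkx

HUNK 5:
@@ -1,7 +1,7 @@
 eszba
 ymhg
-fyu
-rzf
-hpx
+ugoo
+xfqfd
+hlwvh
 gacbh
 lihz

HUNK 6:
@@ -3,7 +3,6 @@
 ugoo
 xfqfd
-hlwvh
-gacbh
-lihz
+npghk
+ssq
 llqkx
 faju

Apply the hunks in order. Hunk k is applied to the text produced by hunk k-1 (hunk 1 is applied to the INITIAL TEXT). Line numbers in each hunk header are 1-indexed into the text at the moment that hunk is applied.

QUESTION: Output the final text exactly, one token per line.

Answer: eszba
ymhg
ugoo
xfqfd
npghk
ssq
llqkx
faju
djo
jliax
gjyr
tlrz

Derivation:
Hunk 1: at line 7 remove [uyrua,yqvpc] add [lihz,llqkx,faju] -> 15 lines: eszba ymhg vzll rzf hpx opans lgtk nglmq lihz llqkx faju djo jliax gjyr tlrz
Hunk 2: at line 1 remove [vzll] add [fyu] -> 15 lines: eszba ymhg fyu rzf hpx opans lgtk nglmq lihz llqkx faju djo jliax gjyr tlrz
Hunk 3: at line 4 remove [opans] add [dqc] -> 15 lines: eszba ymhg fyu rzf hpx dqc lgtk nglmq lihz llqkx faju djo jliax gjyr tlrz
Hunk 4: at line 4 remove [dqc,lgtk,nglmq] add [gacbh] -> 13 lines: eszba ymhg fyu rzf hpx gacbh lihz llqkx faju djo jliax gjyr tlrz
Hunk 5: at line 1 remove [fyu,rzf,hpx] add [ugoo,xfqfd,hlwvh] -> 13 lines: eszba ymhg ugoo xfqfd hlwvh gacbh lihz llqkx faju djo jliax gjyr tlrz
Hunk 6: at line 3 remove [hlwvh,gacbh,lihz] add [npghk,ssq] -> 12 lines: eszba ymhg ugoo xfqfd npghk ssq llqkx faju djo jliax gjyr tlrz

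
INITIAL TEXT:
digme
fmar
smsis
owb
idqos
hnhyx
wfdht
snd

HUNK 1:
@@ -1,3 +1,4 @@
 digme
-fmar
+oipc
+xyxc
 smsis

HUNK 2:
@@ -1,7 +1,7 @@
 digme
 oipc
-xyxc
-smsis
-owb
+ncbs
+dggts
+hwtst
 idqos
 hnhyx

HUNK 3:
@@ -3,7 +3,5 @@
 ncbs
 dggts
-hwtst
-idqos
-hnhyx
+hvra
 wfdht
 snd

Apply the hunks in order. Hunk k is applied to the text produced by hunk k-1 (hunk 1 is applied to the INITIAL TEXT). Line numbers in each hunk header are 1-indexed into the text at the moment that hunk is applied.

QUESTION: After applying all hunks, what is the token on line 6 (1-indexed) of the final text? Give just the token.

Answer: wfdht

Derivation:
Hunk 1: at line 1 remove [fmar] add [oipc,xyxc] -> 9 lines: digme oipc xyxc smsis owb idqos hnhyx wfdht snd
Hunk 2: at line 1 remove [xyxc,smsis,owb] add [ncbs,dggts,hwtst] -> 9 lines: digme oipc ncbs dggts hwtst idqos hnhyx wfdht snd
Hunk 3: at line 3 remove [hwtst,idqos,hnhyx] add [hvra] -> 7 lines: digme oipc ncbs dggts hvra wfdht snd
Final line 6: wfdht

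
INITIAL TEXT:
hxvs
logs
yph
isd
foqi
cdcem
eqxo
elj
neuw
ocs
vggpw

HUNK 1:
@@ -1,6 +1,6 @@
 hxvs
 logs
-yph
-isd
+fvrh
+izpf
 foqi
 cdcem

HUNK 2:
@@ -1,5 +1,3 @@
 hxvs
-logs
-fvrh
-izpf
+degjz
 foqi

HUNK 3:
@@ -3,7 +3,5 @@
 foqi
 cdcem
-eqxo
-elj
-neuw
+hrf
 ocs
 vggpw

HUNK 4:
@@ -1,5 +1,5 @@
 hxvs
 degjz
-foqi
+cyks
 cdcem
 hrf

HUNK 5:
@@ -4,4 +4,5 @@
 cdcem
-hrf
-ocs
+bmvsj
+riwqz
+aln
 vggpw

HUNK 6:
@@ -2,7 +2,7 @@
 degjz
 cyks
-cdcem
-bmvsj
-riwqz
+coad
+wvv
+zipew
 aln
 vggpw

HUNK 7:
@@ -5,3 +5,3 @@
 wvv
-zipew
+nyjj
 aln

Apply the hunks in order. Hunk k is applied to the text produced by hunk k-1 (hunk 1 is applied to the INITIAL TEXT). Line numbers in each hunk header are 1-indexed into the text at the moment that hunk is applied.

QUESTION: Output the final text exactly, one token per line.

Answer: hxvs
degjz
cyks
coad
wvv
nyjj
aln
vggpw

Derivation:
Hunk 1: at line 1 remove [yph,isd] add [fvrh,izpf] -> 11 lines: hxvs logs fvrh izpf foqi cdcem eqxo elj neuw ocs vggpw
Hunk 2: at line 1 remove [logs,fvrh,izpf] add [degjz] -> 9 lines: hxvs degjz foqi cdcem eqxo elj neuw ocs vggpw
Hunk 3: at line 3 remove [eqxo,elj,neuw] add [hrf] -> 7 lines: hxvs degjz foqi cdcem hrf ocs vggpw
Hunk 4: at line 1 remove [foqi] add [cyks] -> 7 lines: hxvs degjz cyks cdcem hrf ocs vggpw
Hunk 5: at line 4 remove [hrf,ocs] add [bmvsj,riwqz,aln] -> 8 lines: hxvs degjz cyks cdcem bmvsj riwqz aln vggpw
Hunk 6: at line 2 remove [cdcem,bmvsj,riwqz] add [coad,wvv,zipew] -> 8 lines: hxvs degjz cyks coad wvv zipew aln vggpw
Hunk 7: at line 5 remove [zipew] add [nyjj] -> 8 lines: hxvs degjz cyks coad wvv nyjj aln vggpw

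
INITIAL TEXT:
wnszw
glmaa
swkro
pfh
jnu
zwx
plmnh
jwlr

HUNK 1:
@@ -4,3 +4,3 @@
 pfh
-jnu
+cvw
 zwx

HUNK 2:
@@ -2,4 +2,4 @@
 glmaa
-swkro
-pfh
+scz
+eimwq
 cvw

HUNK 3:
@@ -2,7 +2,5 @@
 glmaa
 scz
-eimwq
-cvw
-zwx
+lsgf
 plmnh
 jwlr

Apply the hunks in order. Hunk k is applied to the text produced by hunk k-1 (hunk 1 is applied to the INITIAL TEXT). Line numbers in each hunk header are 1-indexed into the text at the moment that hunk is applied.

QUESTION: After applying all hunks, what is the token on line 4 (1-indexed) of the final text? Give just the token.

Hunk 1: at line 4 remove [jnu] add [cvw] -> 8 lines: wnszw glmaa swkro pfh cvw zwx plmnh jwlr
Hunk 2: at line 2 remove [swkro,pfh] add [scz,eimwq] -> 8 lines: wnszw glmaa scz eimwq cvw zwx plmnh jwlr
Hunk 3: at line 2 remove [eimwq,cvw,zwx] add [lsgf] -> 6 lines: wnszw glmaa scz lsgf plmnh jwlr
Final line 4: lsgf

Answer: lsgf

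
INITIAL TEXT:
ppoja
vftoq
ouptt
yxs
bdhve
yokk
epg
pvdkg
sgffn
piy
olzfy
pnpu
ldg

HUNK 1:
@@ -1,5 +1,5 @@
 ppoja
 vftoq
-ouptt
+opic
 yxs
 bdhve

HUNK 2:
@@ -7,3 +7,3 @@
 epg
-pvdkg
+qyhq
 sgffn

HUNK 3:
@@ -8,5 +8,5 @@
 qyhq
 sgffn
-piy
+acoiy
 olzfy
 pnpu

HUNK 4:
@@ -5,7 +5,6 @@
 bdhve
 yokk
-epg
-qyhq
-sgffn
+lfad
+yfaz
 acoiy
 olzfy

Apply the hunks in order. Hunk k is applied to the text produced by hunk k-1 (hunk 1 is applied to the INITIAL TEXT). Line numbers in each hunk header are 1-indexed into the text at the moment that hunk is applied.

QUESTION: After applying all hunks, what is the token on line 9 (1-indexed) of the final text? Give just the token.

Answer: acoiy

Derivation:
Hunk 1: at line 1 remove [ouptt] add [opic] -> 13 lines: ppoja vftoq opic yxs bdhve yokk epg pvdkg sgffn piy olzfy pnpu ldg
Hunk 2: at line 7 remove [pvdkg] add [qyhq] -> 13 lines: ppoja vftoq opic yxs bdhve yokk epg qyhq sgffn piy olzfy pnpu ldg
Hunk 3: at line 8 remove [piy] add [acoiy] -> 13 lines: ppoja vftoq opic yxs bdhve yokk epg qyhq sgffn acoiy olzfy pnpu ldg
Hunk 4: at line 5 remove [epg,qyhq,sgffn] add [lfad,yfaz] -> 12 lines: ppoja vftoq opic yxs bdhve yokk lfad yfaz acoiy olzfy pnpu ldg
Final line 9: acoiy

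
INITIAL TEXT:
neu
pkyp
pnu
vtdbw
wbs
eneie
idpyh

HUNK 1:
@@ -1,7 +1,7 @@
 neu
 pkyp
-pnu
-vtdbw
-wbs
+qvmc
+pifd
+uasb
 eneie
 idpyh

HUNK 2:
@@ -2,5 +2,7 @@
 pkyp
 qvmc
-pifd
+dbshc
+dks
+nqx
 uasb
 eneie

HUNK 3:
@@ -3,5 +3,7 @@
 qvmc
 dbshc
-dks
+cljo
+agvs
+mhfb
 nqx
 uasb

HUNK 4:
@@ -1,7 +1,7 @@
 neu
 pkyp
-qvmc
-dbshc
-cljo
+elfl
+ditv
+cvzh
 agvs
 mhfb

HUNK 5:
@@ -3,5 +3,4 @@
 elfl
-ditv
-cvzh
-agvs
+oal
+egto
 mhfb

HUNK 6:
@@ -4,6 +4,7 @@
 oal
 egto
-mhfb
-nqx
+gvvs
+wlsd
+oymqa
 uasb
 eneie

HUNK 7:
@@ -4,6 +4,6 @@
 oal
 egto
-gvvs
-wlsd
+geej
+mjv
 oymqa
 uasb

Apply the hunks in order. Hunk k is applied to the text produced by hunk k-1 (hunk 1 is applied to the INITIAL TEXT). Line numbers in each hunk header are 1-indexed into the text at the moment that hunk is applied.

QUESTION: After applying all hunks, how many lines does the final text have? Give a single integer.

Hunk 1: at line 1 remove [pnu,vtdbw,wbs] add [qvmc,pifd,uasb] -> 7 lines: neu pkyp qvmc pifd uasb eneie idpyh
Hunk 2: at line 2 remove [pifd] add [dbshc,dks,nqx] -> 9 lines: neu pkyp qvmc dbshc dks nqx uasb eneie idpyh
Hunk 3: at line 3 remove [dks] add [cljo,agvs,mhfb] -> 11 lines: neu pkyp qvmc dbshc cljo agvs mhfb nqx uasb eneie idpyh
Hunk 4: at line 1 remove [qvmc,dbshc,cljo] add [elfl,ditv,cvzh] -> 11 lines: neu pkyp elfl ditv cvzh agvs mhfb nqx uasb eneie idpyh
Hunk 5: at line 3 remove [ditv,cvzh,agvs] add [oal,egto] -> 10 lines: neu pkyp elfl oal egto mhfb nqx uasb eneie idpyh
Hunk 6: at line 4 remove [mhfb,nqx] add [gvvs,wlsd,oymqa] -> 11 lines: neu pkyp elfl oal egto gvvs wlsd oymqa uasb eneie idpyh
Hunk 7: at line 4 remove [gvvs,wlsd] add [geej,mjv] -> 11 lines: neu pkyp elfl oal egto geej mjv oymqa uasb eneie idpyh
Final line count: 11

Answer: 11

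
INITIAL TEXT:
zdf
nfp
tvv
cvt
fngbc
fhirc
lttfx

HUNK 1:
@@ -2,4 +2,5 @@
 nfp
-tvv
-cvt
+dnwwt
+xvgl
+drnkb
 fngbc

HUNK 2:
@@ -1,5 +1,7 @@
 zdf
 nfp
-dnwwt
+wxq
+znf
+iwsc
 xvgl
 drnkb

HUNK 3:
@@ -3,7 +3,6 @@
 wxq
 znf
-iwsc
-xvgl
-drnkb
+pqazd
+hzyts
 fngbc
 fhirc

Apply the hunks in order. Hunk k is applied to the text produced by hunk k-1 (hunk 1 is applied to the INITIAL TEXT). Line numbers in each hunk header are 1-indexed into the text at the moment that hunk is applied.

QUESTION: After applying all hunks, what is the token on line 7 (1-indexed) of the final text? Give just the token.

Answer: fngbc

Derivation:
Hunk 1: at line 2 remove [tvv,cvt] add [dnwwt,xvgl,drnkb] -> 8 lines: zdf nfp dnwwt xvgl drnkb fngbc fhirc lttfx
Hunk 2: at line 1 remove [dnwwt] add [wxq,znf,iwsc] -> 10 lines: zdf nfp wxq znf iwsc xvgl drnkb fngbc fhirc lttfx
Hunk 3: at line 3 remove [iwsc,xvgl,drnkb] add [pqazd,hzyts] -> 9 lines: zdf nfp wxq znf pqazd hzyts fngbc fhirc lttfx
Final line 7: fngbc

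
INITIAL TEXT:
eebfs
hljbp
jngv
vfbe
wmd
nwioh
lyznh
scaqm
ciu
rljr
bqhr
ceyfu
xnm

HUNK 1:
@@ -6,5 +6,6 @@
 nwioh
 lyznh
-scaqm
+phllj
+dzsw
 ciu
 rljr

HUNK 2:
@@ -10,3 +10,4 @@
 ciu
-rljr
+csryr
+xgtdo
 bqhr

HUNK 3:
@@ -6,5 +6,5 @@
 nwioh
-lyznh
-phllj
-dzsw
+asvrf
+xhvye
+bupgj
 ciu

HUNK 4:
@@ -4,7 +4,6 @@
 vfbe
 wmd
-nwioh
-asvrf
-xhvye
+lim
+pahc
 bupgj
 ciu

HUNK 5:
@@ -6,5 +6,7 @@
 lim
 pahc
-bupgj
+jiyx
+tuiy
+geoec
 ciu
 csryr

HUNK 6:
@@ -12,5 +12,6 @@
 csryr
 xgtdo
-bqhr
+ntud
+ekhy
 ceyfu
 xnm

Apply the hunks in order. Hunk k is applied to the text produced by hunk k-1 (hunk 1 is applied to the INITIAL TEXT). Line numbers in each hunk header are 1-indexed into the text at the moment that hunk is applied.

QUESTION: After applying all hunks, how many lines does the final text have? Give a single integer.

Hunk 1: at line 6 remove [scaqm] add [phllj,dzsw] -> 14 lines: eebfs hljbp jngv vfbe wmd nwioh lyznh phllj dzsw ciu rljr bqhr ceyfu xnm
Hunk 2: at line 10 remove [rljr] add [csryr,xgtdo] -> 15 lines: eebfs hljbp jngv vfbe wmd nwioh lyznh phllj dzsw ciu csryr xgtdo bqhr ceyfu xnm
Hunk 3: at line 6 remove [lyznh,phllj,dzsw] add [asvrf,xhvye,bupgj] -> 15 lines: eebfs hljbp jngv vfbe wmd nwioh asvrf xhvye bupgj ciu csryr xgtdo bqhr ceyfu xnm
Hunk 4: at line 4 remove [nwioh,asvrf,xhvye] add [lim,pahc] -> 14 lines: eebfs hljbp jngv vfbe wmd lim pahc bupgj ciu csryr xgtdo bqhr ceyfu xnm
Hunk 5: at line 6 remove [bupgj] add [jiyx,tuiy,geoec] -> 16 lines: eebfs hljbp jngv vfbe wmd lim pahc jiyx tuiy geoec ciu csryr xgtdo bqhr ceyfu xnm
Hunk 6: at line 12 remove [bqhr] add [ntud,ekhy] -> 17 lines: eebfs hljbp jngv vfbe wmd lim pahc jiyx tuiy geoec ciu csryr xgtdo ntud ekhy ceyfu xnm
Final line count: 17

Answer: 17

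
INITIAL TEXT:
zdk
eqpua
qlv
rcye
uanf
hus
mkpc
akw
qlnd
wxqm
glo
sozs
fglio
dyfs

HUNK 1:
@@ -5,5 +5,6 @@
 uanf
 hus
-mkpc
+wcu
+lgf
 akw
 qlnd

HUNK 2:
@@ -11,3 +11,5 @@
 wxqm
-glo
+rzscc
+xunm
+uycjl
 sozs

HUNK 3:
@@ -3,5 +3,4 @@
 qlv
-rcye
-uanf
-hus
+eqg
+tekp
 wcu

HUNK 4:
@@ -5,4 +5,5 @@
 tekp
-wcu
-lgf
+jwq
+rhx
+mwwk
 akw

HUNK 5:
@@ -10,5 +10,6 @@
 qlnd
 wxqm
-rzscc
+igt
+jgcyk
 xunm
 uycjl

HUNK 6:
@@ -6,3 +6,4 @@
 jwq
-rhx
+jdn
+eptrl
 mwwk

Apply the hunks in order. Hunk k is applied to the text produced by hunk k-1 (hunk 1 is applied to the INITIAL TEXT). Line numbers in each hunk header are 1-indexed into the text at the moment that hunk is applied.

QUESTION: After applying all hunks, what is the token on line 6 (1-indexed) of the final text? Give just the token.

Hunk 1: at line 5 remove [mkpc] add [wcu,lgf] -> 15 lines: zdk eqpua qlv rcye uanf hus wcu lgf akw qlnd wxqm glo sozs fglio dyfs
Hunk 2: at line 11 remove [glo] add [rzscc,xunm,uycjl] -> 17 lines: zdk eqpua qlv rcye uanf hus wcu lgf akw qlnd wxqm rzscc xunm uycjl sozs fglio dyfs
Hunk 3: at line 3 remove [rcye,uanf,hus] add [eqg,tekp] -> 16 lines: zdk eqpua qlv eqg tekp wcu lgf akw qlnd wxqm rzscc xunm uycjl sozs fglio dyfs
Hunk 4: at line 5 remove [wcu,lgf] add [jwq,rhx,mwwk] -> 17 lines: zdk eqpua qlv eqg tekp jwq rhx mwwk akw qlnd wxqm rzscc xunm uycjl sozs fglio dyfs
Hunk 5: at line 10 remove [rzscc] add [igt,jgcyk] -> 18 lines: zdk eqpua qlv eqg tekp jwq rhx mwwk akw qlnd wxqm igt jgcyk xunm uycjl sozs fglio dyfs
Hunk 6: at line 6 remove [rhx] add [jdn,eptrl] -> 19 lines: zdk eqpua qlv eqg tekp jwq jdn eptrl mwwk akw qlnd wxqm igt jgcyk xunm uycjl sozs fglio dyfs
Final line 6: jwq

Answer: jwq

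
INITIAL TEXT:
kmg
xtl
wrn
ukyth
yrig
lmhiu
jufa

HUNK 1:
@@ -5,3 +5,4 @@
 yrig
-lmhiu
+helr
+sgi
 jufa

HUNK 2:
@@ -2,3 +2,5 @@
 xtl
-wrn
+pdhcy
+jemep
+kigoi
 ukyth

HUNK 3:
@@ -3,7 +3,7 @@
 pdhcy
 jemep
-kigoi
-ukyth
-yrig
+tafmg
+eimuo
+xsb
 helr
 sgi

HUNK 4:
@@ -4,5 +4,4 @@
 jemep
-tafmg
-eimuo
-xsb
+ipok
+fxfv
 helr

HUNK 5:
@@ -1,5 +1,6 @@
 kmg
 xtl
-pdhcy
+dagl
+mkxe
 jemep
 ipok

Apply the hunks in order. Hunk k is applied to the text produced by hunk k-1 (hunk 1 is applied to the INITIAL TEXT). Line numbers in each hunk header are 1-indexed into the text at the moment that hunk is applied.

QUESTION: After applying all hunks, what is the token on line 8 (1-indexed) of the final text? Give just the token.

Hunk 1: at line 5 remove [lmhiu] add [helr,sgi] -> 8 lines: kmg xtl wrn ukyth yrig helr sgi jufa
Hunk 2: at line 2 remove [wrn] add [pdhcy,jemep,kigoi] -> 10 lines: kmg xtl pdhcy jemep kigoi ukyth yrig helr sgi jufa
Hunk 3: at line 3 remove [kigoi,ukyth,yrig] add [tafmg,eimuo,xsb] -> 10 lines: kmg xtl pdhcy jemep tafmg eimuo xsb helr sgi jufa
Hunk 4: at line 4 remove [tafmg,eimuo,xsb] add [ipok,fxfv] -> 9 lines: kmg xtl pdhcy jemep ipok fxfv helr sgi jufa
Hunk 5: at line 1 remove [pdhcy] add [dagl,mkxe] -> 10 lines: kmg xtl dagl mkxe jemep ipok fxfv helr sgi jufa
Final line 8: helr

Answer: helr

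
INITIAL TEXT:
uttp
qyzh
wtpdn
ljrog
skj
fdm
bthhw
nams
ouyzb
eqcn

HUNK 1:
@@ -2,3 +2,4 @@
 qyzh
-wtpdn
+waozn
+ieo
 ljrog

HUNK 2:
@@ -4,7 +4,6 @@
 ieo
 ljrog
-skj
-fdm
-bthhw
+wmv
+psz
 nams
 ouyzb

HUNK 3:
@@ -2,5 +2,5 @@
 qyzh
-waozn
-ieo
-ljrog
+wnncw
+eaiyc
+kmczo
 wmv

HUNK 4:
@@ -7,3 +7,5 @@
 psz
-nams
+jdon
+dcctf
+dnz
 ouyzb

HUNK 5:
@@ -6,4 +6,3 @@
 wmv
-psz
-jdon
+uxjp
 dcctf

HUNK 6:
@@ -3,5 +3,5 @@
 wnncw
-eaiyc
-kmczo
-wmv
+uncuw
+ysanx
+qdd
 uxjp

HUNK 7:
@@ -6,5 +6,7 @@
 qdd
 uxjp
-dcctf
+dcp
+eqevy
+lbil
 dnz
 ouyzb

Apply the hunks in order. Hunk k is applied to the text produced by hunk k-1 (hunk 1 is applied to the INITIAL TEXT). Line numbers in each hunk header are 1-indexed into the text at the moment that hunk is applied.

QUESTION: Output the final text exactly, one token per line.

Hunk 1: at line 2 remove [wtpdn] add [waozn,ieo] -> 11 lines: uttp qyzh waozn ieo ljrog skj fdm bthhw nams ouyzb eqcn
Hunk 2: at line 4 remove [skj,fdm,bthhw] add [wmv,psz] -> 10 lines: uttp qyzh waozn ieo ljrog wmv psz nams ouyzb eqcn
Hunk 3: at line 2 remove [waozn,ieo,ljrog] add [wnncw,eaiyc,kmczo] -> 10 lines: uttp qyzh wnncw eaiyc kmczo wmv psz nams ouyzb eqcn
Hunk 4: at line 7 remove [nams] add [jdon,dcctf,dnz] -> 12 lines: uttp qyzh wnncw eaiyc kmczo wmv psz jdon dcctf dnz ouyzb eqcn
Hunk 5: at line 6 remove [psz,jdon] add [uxjp] -> 11 lines: uttp qyzh wnncw eaiyc kmczo wmv uxjp dcctf dnz ouyzb eqcn
Hunk 6: at line 3 remove [eaiyc,kmczo,wmv] add [uncuw,ysanx,qdd] -> 11 lines: uttp qyzh wnncw uncuw ysanx qdd uxjp dcctf dnz ouyzb eqcn
Hunk 7: at line 6 remove [dcctf] add [dcp,eqevy,lbil] -> 13 lines: uttp qyzh wnncw uncuw ysanx qdd uxjp dcp eqevy lbil dnz ouyzb eqcn

Answer: uttp
qyzh
wnncw
uncuw
ysanx
qdd
uxjp
dcp
eqevy
lbil
dnz
ouyzb
eqcn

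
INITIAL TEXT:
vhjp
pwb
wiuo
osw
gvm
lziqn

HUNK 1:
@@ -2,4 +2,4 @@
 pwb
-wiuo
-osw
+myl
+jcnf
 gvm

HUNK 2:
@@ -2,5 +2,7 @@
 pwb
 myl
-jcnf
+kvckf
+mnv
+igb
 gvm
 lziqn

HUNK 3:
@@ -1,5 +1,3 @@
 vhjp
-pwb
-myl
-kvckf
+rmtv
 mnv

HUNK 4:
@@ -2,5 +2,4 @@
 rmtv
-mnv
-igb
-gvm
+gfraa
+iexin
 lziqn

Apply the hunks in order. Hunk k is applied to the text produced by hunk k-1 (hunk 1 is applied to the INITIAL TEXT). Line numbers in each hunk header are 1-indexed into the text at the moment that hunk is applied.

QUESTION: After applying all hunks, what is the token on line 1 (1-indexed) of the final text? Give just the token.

Hunk 1: at line 2 remove [wiuo,osw] add [myl,jcnf] -> 6 lines: vhjp pwb myl jcnf gvm lziqn
Hunk 2: at line 2 remove [jcnf] add [kvckf,mnv,igb] -> 8 lines: vhjp pwb myl kvckf mnv igb gvm lziqn
Hunk 3: at line 1 remove [pwb,myl,kvckf] add [rmtv] -> 6 lines: vhjp rmtv mnv igb gvm lziqn
Hunk 4: at line 2 remove [mnv,igb,gvm] add [gfraa,iexin] -> 5 lines: vhjp rmtv gfraa iexin lziqn
Final line 1: vhjp

Answer: vhjp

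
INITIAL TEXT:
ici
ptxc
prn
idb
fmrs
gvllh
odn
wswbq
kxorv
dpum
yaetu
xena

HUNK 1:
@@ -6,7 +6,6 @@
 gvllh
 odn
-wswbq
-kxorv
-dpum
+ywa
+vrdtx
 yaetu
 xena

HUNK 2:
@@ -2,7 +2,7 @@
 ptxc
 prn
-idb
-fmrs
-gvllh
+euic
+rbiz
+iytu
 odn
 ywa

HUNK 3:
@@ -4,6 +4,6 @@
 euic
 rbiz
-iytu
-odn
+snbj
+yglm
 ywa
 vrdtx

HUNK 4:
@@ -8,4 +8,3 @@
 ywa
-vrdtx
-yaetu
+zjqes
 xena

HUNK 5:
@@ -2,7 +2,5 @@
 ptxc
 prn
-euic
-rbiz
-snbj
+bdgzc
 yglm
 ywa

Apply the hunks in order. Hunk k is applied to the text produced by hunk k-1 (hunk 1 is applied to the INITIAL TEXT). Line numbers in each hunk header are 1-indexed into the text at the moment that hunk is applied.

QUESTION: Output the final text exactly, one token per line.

Answer: ici
ptxc
prn
bdgzc
yglm
ywa
zjqes
xena

Derivation:
Hunk 1: at line 6 remove [wswbq,kxorv,dpum] add [ywa,vrdtx] -> 11 lines: ici ptxc prn idb fmrs gvllh odn ywa vrdtx yaetu xena
Hunk 2: at line 2 remove [idb,fmrs,gvllh] add [euic,rbiz,iytu] -> 11 lines: ici ptxc prn euic rbiz iytu odn ywa vrdtx yaetu xena
Hunk 3: at line 4 remove [iytu,odn] add [snbj,yglm] -> 11 lines: ici ptxc prn euic rbiz snbj yglm ywa vrdtx yaetu xena
Hunk 4: at line 8 remove [vrdtx,yaetu] add [zjqes] -> 10 lines: ici ptxc prn euic rbiz snbj yglm ywa zjqes xena
Hunk 5: at line 2 remove [euic,rbiz,snbj] add [bdgzc] -> 8 lines: ici ptxc prn bdgzc yglm ywa zjqes xena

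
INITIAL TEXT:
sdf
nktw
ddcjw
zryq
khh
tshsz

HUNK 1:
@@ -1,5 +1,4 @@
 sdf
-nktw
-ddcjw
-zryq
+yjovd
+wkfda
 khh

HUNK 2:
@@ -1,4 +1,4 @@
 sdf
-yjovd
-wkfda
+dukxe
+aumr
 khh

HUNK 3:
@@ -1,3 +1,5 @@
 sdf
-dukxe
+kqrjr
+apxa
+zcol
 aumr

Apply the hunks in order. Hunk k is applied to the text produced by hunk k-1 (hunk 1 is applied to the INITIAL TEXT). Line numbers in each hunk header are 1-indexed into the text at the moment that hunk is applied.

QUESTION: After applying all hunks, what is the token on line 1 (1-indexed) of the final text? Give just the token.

Hunk 1: at line 1 remove [nktw,ddcjw,zryq] add [yjovd,wkfda] -> 5 lines: sdf yjovd wkfda khh tshsz
Hunk 2: at line 1 remove [yjovd,wkfda] add [dukxe,aumr] -> 5 lines: sdf dukxe aumr khh tshsz
Hunk 3: at line 1 remove [dukxe] add [kqrjr,apxa,zcol] -> 7 lines: sdf kqrjr apxa zcol aumr khh tshsz
Final line 1: sdf

Answer: sdf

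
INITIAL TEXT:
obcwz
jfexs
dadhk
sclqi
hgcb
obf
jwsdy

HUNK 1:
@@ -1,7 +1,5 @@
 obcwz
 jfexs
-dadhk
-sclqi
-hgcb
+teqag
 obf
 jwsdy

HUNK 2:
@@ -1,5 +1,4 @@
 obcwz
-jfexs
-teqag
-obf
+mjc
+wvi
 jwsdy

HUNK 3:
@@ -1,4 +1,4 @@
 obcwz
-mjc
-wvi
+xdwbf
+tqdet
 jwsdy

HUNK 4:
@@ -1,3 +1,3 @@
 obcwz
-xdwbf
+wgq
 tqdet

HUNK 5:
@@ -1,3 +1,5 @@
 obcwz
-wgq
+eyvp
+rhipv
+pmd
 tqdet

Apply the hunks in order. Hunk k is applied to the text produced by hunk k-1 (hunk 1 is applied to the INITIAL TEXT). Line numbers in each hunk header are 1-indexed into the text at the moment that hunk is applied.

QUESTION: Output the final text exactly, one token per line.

Hunk 1: at line 1 remove [dadhk,sclqi,hgcb] add [teqag] -> 5 lines: obcwz jfexs teqag obf jwsdy
Hunk 2: at line 1 remove [jfexs,teqag,obf] add [mjc,wvi] -> 4 lines: obcwz mjc wvi jwsdy
Hunk 3: at line 1 remove [mjc,wvi] add [xdwbf,tqdet] -> 4 lines: obcwz xdwbf tqdet jwsdy
Hunk 4: at line 1 remove [xdwbf] add [wgq] -> 4 lines: obcwz wgq tqdet jwsdy
Hunk 5: at line 1 remove [wgq] add [eyvp,rhipv,pmd] -> 6 lines: obcwz eyvp rhipv pmd tqdet jwsdy

Answer: obcwz
eyvp
rhipv
pmd
tqdet
jwsdy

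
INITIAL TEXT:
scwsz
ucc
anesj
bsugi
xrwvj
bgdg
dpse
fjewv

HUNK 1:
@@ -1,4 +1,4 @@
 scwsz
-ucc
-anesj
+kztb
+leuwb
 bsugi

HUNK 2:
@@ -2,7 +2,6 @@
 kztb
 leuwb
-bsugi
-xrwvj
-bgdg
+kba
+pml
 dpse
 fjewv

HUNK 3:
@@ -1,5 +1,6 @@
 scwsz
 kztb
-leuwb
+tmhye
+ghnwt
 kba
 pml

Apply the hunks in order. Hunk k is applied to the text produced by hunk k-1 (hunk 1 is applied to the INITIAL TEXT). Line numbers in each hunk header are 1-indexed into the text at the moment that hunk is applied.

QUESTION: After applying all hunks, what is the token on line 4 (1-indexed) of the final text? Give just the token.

Answer: ghnwt

Derivation:
Hunk 1: at line 1 remove [ucc,anesj] add [kztb,leuwb] -> 8 lines: scwsz kztb leuwb bsugi xrwvj bgdg dpse fjewv
Hunk 2: at line 2 remove [bsugi,xrwvj,bgdg] add [kba,pml] -> 7 lines: scwsz kztb leuwb kba pml dpse fjewv
Hunk 3: at line 1 remove [leuwb] add [tmhye,ghnwt] -> 8 lines: scwsz kztb tmhye ghnwt kba pml dpse fjewv
Final line 4: ghnwt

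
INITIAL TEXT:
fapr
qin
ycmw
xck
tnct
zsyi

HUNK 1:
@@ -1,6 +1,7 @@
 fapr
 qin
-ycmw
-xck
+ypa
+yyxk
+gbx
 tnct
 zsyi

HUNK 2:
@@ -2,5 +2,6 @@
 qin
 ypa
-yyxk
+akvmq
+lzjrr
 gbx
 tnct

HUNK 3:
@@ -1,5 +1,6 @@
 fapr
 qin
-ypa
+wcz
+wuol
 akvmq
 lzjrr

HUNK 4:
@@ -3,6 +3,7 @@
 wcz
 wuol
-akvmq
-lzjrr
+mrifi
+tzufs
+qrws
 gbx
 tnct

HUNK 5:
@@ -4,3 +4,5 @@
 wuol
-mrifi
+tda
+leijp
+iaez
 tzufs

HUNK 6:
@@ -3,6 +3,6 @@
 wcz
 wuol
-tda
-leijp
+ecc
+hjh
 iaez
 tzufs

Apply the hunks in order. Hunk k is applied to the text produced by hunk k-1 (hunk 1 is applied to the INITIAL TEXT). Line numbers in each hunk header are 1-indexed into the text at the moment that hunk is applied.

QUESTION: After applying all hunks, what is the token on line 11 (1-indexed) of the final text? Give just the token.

Answer: tnct

Derivation:
Hunk 1: at line 1 remove [ycmw,xck] add [ypa,yyxk,gbx] -> 7 lines: fapr qin ypa yyxk gbx tnct zsyi
Hunk 2: at line 2 remove [yyxk] add [akvmq,lzjrr] -> 8 lines: fapr qin ypa akvmq lzjrr gbx tnct zsyi
Hunk 3: at line 1 remove [ypa] add [wcz,wuol] -> 9 lines: fapr qin wcz wuol akvmq lzjrr gbx tnct zsyi
Hunk 4: at line 3 remove [akvmq,lzjrr] add [mrifi,tzufs,qrws] -> 10 lines: fapr qin wcz wuol mrifi tzufs qrws gbx tnct zsyi
Hunk 5: at line 4 remove [mrifi] add [tda,leijp,iaez] -> 12 lines: fapr qin wcz wuol tda leijp iaez tzufs qrws gbx tnct zsyi
Hunk 6: at line 3 remove [tda,leijp] add [ecc,hjh] -> 12 lines: fapr qin wcz wuol ecc hjh iaez tzufs qrws gbx tnct zsyi
Final line 11: tnct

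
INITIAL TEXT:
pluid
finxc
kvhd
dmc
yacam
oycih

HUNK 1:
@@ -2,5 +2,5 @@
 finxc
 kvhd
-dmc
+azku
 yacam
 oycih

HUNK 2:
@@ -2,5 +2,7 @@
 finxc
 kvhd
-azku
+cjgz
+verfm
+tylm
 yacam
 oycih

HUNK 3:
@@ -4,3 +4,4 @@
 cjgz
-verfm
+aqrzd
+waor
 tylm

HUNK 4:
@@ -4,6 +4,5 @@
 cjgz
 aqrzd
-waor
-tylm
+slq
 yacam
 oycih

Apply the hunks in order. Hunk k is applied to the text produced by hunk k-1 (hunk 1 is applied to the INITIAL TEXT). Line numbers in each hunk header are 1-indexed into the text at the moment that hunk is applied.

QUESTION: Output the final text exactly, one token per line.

Answer: pluid
finxc
kvhd
cjgz
aqrzd
slq
yacam
oycih

Derivation:
Hunk 1: at line 2 remove [dmc] add [azku] -> 6 lines: pluid finxc kvhd azku yacam oycih
Hunk 2: at line 2 remove [azku] add [cjgz,verfm,tylm] -> 8 lines: pluid finxc kvhd cjgz verfm tylm yacam oycih
Hunk 3: at line 4 remove [verfm] add [aqrzd,waor] -> 9 lines: pluid finxc kvhd cjgz aqrzd waor tylm yacam oycih
Hunk 4: at line 4 remove [waor,tylm] add [slq] -> 8 lines: pluid finxc kvhd cjgz aqrzd slq yacam oycih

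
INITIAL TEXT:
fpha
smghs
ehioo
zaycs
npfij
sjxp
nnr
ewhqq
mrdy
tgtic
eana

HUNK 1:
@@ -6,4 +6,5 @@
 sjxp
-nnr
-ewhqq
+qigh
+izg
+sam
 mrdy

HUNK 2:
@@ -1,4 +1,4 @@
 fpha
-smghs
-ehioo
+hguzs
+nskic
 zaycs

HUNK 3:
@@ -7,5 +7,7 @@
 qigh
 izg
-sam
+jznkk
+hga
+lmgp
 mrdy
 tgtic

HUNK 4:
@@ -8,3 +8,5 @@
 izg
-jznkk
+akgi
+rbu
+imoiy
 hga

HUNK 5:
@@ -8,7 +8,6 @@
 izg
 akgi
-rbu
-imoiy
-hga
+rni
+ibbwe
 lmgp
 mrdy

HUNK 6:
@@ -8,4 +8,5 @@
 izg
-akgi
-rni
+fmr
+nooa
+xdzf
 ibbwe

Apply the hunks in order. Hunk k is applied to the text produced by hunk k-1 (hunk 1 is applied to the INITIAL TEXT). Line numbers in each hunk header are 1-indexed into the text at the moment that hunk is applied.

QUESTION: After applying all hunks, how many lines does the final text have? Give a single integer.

Answer: 16

Derivation:
Hunk 1: at line 6 remove [nnr,ewhqq] add [qigh,izg,sam] -> 12 lines: fpha smghs ehioo zaycs npfij sjxp qigh izg sam mrdy tgtic eana
Hunk 2: at line 1 remove [smghs,ehioo] add [hguzs,nskic] -> 12 lines: fpha hguzs nskic zaycs npfij sjxp qigh izg sam mrdy tgtic eana
Hunk 3: at line 7 remove [sam] add [jznkk,hga,lmgp] -> 14 lines: fpha hguzs nskic zaycs npfij sjxp qigh izg jznkk hga lmgp mrdy tgtic eana
Hunk 4: at line 8 remove [jznkk] add [akgi,rbu,imoiy] -> 16 lines: fpha hguzs nskic zaycs npfij sjxp qigh izg akgi rbu imoiy hga lmgp mrdy tgtic eana
Hunk 5: at line 8 remove [rbu,imoiy,hga] add [rni,ibbwe] -> 15 lines: fpha hguzs nskic zaycs npfij sjxp qigh izg akgi rni ibbwe lmgp mrdy tgtic eana
Hunk 6: at line 8 remove [akgi,rni] add [fmr,nooa,xdzf] -> 16 lines: fpha hguzs nskic zaycs npfij sjxp qigh izg fmr nooa xdzf ibbwe lmgp mrdy tgtic eana
Final line count: 16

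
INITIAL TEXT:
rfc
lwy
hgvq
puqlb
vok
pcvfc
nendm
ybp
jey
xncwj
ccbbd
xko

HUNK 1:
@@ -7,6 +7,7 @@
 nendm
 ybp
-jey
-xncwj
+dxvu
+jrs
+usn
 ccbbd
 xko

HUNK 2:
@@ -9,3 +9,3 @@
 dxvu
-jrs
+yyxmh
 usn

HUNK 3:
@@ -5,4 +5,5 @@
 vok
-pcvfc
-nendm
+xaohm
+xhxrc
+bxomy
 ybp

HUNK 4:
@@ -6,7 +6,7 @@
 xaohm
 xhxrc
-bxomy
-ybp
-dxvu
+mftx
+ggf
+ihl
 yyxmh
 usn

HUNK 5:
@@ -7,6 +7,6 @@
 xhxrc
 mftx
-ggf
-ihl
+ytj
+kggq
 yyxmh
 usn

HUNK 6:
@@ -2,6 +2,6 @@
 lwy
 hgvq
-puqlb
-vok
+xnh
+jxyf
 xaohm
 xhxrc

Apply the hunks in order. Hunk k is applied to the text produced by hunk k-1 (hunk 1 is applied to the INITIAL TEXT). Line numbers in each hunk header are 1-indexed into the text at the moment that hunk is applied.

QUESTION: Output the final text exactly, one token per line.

Hunk 1: at line 7 remove [jey,xncwj] add [dxvu,jrs,usn] -> 13 lines: rfc lwy hgvq puqlb vok pcvfc nendm ybp dxvu jrs usn ccbbd xko
Hunk 2: at line 9 remove [jrs] add [yyxmh] -> 13 lines: rfc lwy hgvq puqlb vok pcvfc nendm ybp dxvu yyxmh usn ccbbd xko
Hunk 3: at line 5 remove [pcvfc,nendm] add [xaohm,xhxrc,bxomy] -> 14 lines: rfc lwy hgvq puqlb vok xaohm xhxrc bxomy ybp dxvu yyxmh usn ccbbd xko
Hunk 4: at line 6 remove [bxomy,ybp,dxvu] add [mftx,ggf,ihl] -> 14 lines: rfc lwy hgvq puqlb vok xaohm xhxrc mftx ggf ihl yyxmh usn ccbbd xko
Hunk 5: at line 7 remove [ggf,ihl] add [ytj,kggq] -> 14 lines: rfc lwy hgvq puqlb vok xaohm xhxrc mftx ytj kggq yyxmh usn ccbbd xko
Hunk 6: at line 2 remove [puqlb,vok] add [xnh,jxyf] -> 14 lines: rfc lwy hgvq xnh jxyf xaohm xhxrc mftx ytj kggq yyxmh usn ccbbd xko

Answer: rfc
lwy
hgvq
xnh
jxyf
xaohm
xhxrc
mftx
ytj
kggq
yyxmh
usn
ccbbd
xko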